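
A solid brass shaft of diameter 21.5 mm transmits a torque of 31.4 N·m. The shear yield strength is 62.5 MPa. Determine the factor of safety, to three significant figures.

τ = 16T/(πd³) = 16×31400/(π×21.5³) = 16.09 MPa.
n = τ_limit/τ = 62.5/16.09 = 3.884.

n = 3.88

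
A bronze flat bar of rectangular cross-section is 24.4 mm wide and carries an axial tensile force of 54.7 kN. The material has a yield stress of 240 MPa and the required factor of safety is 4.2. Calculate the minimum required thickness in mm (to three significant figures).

σ_allow = 240/4.2 = 57.14 MPa.
Required area A = F/σ_allow = 54700/57.14 = 957.3 mm².
t = A/w = 957.3/24.4 = 39.23 mm.

t = 39.2 mm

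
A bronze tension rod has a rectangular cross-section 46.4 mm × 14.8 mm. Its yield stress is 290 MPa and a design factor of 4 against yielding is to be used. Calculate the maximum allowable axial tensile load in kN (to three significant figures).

F_allow = 49.8 kN

σ_allow = 290/4 = 72.50 MPa.
A = 46.4×14.8 = 686.7 mm².
F_allow = σ_allow × A = 72.50×686.7 = 49790 N.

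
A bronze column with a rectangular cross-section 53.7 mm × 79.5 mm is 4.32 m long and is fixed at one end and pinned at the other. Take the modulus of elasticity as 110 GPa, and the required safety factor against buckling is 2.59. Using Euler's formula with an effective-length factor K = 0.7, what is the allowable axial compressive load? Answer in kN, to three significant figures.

P_allow = 47.0 kN

Buckling occurs about the weak axis: I_min = h·b³/12 = 79.5×53.7³/12 = 1.026×10^6 mm⁴ (b = 53.7 mm is the smaller dimension).
Effective length L_e = KL = 0.7×4.32 m = 3024 mm.
Euler critical load P_cr = π²EI/L_e² = π²×110000×1.026×10^6/3024² = 121800 N.
P_allow = P_cr/n = 121800/2.59 = 47030 N.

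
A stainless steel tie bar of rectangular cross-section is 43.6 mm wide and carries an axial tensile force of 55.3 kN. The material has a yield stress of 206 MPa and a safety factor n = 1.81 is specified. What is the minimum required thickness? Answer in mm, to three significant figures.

t = 11.1 mm

σ_allow = 206/1.81 = 113.8 MPa.
Required area A = F/σ_allow = 55300/113.8 = 485.9 mm².
t = A/w = 485.9/43.6 = 11.14 mm.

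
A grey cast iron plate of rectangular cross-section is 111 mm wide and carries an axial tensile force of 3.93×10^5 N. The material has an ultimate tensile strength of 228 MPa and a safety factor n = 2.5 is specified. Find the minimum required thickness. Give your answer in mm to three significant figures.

σ_allow = 228/2.5 = 91.20 MPa.
Required area A = F/σ_allow = 393000/91.20 = 4309 mm².
t = A/w = 4309/111 = 38.82 mm.

t = 38.8 mm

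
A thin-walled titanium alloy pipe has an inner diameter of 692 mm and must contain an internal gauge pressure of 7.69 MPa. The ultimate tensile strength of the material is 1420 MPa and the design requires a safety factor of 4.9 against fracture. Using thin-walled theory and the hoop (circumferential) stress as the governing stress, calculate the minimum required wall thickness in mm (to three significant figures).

σ_allow = 1420/4.9 = 289.8 MPa.
Hoop stress σ_h = pD/(2t), so t = pD/(2σ_allow) = 7.69×692/(2×289.8) = 9.181 mm.

t = 9.18 mm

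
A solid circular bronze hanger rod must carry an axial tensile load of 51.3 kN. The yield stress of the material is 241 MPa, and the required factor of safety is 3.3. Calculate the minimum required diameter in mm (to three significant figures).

d = 29.9 mm

Allowable stress σ_allow = 241/3.3 = 73.03 MPa.
Required area A = F/σ_allow = 51300/73.03 = 702.4 mm².
A = πd²/4 → d = √(4A/π) = 29.91 mm.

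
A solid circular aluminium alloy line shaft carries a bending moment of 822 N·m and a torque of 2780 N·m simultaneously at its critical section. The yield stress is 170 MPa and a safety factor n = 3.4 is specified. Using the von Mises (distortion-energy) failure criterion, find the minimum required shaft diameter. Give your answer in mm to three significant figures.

σ_allow = σ_y/n = 170/3.4 = 50.00 MPa.
For a solid shaft σ_b = 32M/(πd³) and τ = 16T/(πd³), so the von Mises stress is σ' = (16/πd³)·√(4M²+3T²).
√(4M²+3T²) = √(4×(822000)² + 3×(2.780×10^6)²) = 5.088×10^6 N·mm.
d³ = 16×5.088×10^6/(π×50.00) = 518300 mm³.
d = 80.32 mm.

d = 80.3 mm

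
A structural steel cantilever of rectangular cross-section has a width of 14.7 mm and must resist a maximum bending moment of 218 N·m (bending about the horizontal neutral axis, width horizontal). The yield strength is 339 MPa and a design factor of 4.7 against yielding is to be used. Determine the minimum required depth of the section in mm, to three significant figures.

h = 35.1 mm

σ_allow = 339/4.7 = 72.13 MPa.
For a rectangular section σ = 6M/(bh²), so h² = 6M/(b σ_allow) = 6×218000/(14.7×72.13) = 1234 mm².
h = 35.12 mm.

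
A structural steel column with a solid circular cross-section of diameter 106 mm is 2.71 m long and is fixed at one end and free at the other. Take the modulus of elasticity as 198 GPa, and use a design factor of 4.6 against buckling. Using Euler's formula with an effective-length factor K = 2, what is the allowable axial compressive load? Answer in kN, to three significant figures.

P_allow = 89.6 kN

I = πd⁴/64 = π×106⁴/64 = 6.197×10^6 mm⁴.
Effective length L_e = KL = 2×2.71 m = 5420 mm.
Euler critical load P_cr = π²EI/L_e² = π²×198000×6.197×10^6/5420² = 412200 N.
P_allow = P_cr/n = 412200/4.6 = 89620 N.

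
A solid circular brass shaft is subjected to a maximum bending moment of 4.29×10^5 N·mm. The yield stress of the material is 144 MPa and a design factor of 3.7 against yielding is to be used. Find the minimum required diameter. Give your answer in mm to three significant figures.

σ_allow = 144/3.7 = 38.92 MPa.
For a solid circular section σ = 32M/(πd³), so d³ = 32M/(π σ_allow) = 32×429000/(π×38.92) = 112300 mm³.
d = 48.24 mm.

d = 48.2 mm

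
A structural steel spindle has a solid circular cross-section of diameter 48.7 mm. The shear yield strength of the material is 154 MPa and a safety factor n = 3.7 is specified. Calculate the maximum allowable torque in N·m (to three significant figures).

τ_allow = 154/3.7 = 41.62 MPa.
For a solid shaft T_allow = τ_allow·πd³/16; πd³/16 = π×48.7³/16 = 22680 mm³.
T_allow = 41.62×22680 = 943900 N·mm = 943.9 N·m.

T_allow = 944 N·m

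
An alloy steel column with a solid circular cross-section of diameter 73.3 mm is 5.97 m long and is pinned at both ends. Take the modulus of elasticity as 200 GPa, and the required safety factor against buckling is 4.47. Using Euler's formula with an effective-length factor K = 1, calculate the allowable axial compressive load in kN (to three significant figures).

P_allow = 17.6 kN

I = πd⁴/64 = π×73.3⁴/64 = 1.417×10^6 mm⁴.
Effective length L_e = KL = 1×5.97 m = 5970 mm.
Euler critical load P_cr = π²EI/L_e² = π²×200000×1.417×10^6/5970² = 78480 N.
P_allow = P_cr/n = 78480/4.47 = 17560 N.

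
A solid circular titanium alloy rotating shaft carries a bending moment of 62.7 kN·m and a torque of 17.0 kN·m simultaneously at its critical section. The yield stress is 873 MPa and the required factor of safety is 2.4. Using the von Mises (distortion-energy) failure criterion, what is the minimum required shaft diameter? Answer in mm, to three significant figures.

σ_allow = σ_y/n = 873/2.4 = 363.8 MPa.
For a solid shaft σ_b = 32M/(πd³) and τ = 16T/(πd³), so the von Mises stress is σ' = (16/πd³)·√(4M²+3T²).
√(4M²+3T²) = √(4×(6.270×10^7)² + 3×(1.700×10^7)²) = 1.288×10^8 N·mm.
d³ = 16×1.288×10^8/(π×363.8) = 1.804×10^6 mm³.
d = 121.7 mm.

d = 122 mm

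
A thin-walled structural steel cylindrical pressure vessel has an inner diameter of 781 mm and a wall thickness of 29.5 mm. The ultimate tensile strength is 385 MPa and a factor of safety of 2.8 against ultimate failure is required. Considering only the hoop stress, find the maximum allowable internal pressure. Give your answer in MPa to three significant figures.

p_allow = 10.4 MPa

σ_allow = 385/2.8 = 137.5 MPa.
σ_h = pD/(2t) → p_allow = 2σ_allow t/D = 2×137.5×29.5/781 = 10.39 MPa.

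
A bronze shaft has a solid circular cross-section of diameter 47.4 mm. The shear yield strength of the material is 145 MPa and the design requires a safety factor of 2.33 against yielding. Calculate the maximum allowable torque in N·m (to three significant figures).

T_allow = 1300 N·m

τ_allow = 145/2.33 = 62.23 MPa.
For a solid shaft T_allow = τ_allow·πd³/16; πd³/16 = π×47.4³/16 = 20910 mm³.
T_allow = 62.23×20910 = 1.301×10^6 N·mm = 1301 N·m.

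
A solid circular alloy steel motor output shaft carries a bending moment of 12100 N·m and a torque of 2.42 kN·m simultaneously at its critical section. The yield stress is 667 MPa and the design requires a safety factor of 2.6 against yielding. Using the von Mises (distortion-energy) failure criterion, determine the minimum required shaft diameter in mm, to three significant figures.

d = 78.7 mm

σ_allow = σ_y/n = 667/2.6 = 256.5 MPa.
For a solid shaft σ_b = 32M/(πd³) and τ = 16T/(πd³), so the von Mises stress is σ' = (16/πd³)·√(4M²+3T²).
√(4M²+3T²) = √(4×(1.210×10^7)² + 3×(2.420×10^6)²) = 2.456×10^7 N·mm.
d³ = 16×2.456×10^7/(π×256.5) = 487600 mm³.
d = 78.71 mm.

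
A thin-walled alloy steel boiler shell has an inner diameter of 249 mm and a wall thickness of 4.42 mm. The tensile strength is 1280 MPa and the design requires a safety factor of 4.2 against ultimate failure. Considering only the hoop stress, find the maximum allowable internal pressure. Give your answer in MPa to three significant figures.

σ_allow = 1280/4.2 = 304.8 MPa.
σ_h = pD/(2t) → p_allow = 2σ_allow t/D = 2×304.8×4.42/249 = 10.82 MPa.

p_allow = 10.8 MPa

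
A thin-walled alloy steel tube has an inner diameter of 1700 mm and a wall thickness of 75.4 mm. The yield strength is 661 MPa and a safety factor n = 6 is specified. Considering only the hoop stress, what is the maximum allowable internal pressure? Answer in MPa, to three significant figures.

p_allow = 9.77 MPa

σ_allow = 661/6 = 110.2 MPa.
σ_h = pD/(2t) → p_allow = 2σ_allow t/D = 2×110.2×75.4/1700 = 9.772 MPa.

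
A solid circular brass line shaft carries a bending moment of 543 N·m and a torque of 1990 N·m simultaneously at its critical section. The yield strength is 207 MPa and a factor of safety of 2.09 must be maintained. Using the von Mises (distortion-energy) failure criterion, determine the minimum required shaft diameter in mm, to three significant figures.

d = 57.1 mm

σ_allow = σ_y/n = 207/2.09 = 99.04 MPa.
For a solid shaft σ_b = 32M/(πd³) and τ = 16T/(πd³), so the von Mises stress is σ' = (16/πd³)·√(4M²+3T²).
√(4M²+3T²) = √(4×(543000)² + 3×(1.990×10^6)²) = 3.614×10^6 N·mm.
d³ = 16×3.614×10^6/(π×99.04) = 185800 mm³.
d = 57.07 mm.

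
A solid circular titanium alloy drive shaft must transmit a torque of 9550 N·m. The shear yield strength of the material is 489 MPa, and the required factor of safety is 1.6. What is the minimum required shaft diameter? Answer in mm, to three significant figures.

Allowable shear stress τ_allow = 489/1.6 = 305.6 MPa.
For a solid shaft τ = 16T/(πd³), so d³ = 16T/(π τ_allow) = 16×9550000/(π×305.6) = 159100 mm³.
d = (159100)^(1/3) = 54.19 mm.

d = 54.2 mm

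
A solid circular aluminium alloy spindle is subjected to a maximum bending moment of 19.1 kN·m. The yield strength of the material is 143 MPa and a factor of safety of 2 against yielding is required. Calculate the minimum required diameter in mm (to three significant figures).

σ_allow = 143/2 = 71.50 MPa.
For a solid circular section σ = 32M/(πd³), so d³ = 32M/(π σ_allow) = 32×1.9100×10^7/(π×71.50) = 2.721×10^6 mm³.
d = 139.6 mm.

d = 140 mm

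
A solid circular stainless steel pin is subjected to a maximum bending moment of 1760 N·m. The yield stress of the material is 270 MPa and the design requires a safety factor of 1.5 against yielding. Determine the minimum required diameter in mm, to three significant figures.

d = 46.4 mm

σ_allow = 270/1.5 = 180.0 MPa.
For a solid circular section σ = 32M/(πd³), so d³ = 32M/(π σ_allow) = 32×1760000/(π×180.0) = 99600 mm³.
d = 46.35 mm.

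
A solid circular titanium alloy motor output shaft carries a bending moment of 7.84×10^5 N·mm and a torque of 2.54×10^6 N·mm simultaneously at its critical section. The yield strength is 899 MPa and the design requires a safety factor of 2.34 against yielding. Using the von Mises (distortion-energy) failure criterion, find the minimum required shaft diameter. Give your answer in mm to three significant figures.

σ_allow = σ_y/n = 899/2.34 = 384.2 MPa.
For a solid shaft σ_b = 32M/(πd³) and τ = 16T/(πd³), so the von Mises stress is σ' = (16/πd³)·√(4M²+3T²).
√(4M²+3T²) = √(4×(784000)² + 3×(2.540×10^6)²) = 4.670×10^6 N·mm.
d³ = 16×4.670×10^6/(π×384.2) = 61910 mm³.
d = 39.56 mm.

d = 39.6 mm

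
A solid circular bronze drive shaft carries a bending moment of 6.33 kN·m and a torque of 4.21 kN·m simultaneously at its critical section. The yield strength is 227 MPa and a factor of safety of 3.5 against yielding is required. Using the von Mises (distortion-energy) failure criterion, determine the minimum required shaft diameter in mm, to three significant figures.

σ_allow = σ_y/n = 227/3.5 = 64.86 MPa.
For a solid shaft σ_b = 32M/(πd³) and τ = 16T/(πd³), so the von Mises stress is σ' = (16/πd³)·√(4M²+3T²).
√(4M²+3T²) = √(4×(6.330×10^6)² + 3×(4.210×10^6)²) = 1.461×10^7 N·mm.
d³ = 16×1.461×10^7/(π×64.86) = 1.147×10^6 mm³.
d = 104.7 mm.

d = 105 mm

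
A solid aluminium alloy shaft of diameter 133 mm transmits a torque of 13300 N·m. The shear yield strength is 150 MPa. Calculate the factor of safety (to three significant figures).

τ = 16T/(πd³) = 16×1.3300×10^7/(π×133³) = 28.79 MPa.
n = τ_limit/τ = 150/28.79 = 5.210.

n = 5.21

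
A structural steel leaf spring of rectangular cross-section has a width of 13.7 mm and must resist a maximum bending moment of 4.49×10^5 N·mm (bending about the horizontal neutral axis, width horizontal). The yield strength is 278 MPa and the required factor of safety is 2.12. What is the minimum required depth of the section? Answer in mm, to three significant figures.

σ_allow = 278/2.12 = 131.1 MPa.
For a rectangular section σ = 6M/(bh²), so h² = 6M/(b σ_allow) = 6×449000/(13.7×131.1) = 1500 mm².
h = 38.72 mm.

h = 38.7 mm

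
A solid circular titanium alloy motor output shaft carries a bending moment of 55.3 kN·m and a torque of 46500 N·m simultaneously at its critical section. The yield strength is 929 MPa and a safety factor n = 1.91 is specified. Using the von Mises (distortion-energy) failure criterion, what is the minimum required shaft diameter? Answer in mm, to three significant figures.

σ_allow = σ_y/n = 929/1.91 = 486.4 MPa.
For a solid shaft σ_b = 32M/(πd³) and τ = 16T/(πd³), so the von Mises stress is σ' = (16/πd³)·√(4M²+3T²).
√(4M²+3T²) = √(4×(5.530×10^7)² + 3×(4.650×10^7)²) = 1.368×10^8 N·mm.
d³ = 16×1.368×10^8/(π×486.4) = 1.433×10^6 mm³.
d = 112.7 mm.

d = 113 mm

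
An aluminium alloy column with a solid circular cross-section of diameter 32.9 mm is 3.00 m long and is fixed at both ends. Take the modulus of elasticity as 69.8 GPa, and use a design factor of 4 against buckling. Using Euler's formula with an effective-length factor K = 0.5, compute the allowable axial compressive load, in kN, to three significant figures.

P_allow = 4.40 kN

I = πd⁴/64 = π×32.9⁴/64 = 57510 mm⁴.
Effective length L_e = KL = 0.5×3.00 m = 1500 mm.
Euler critical load P_cr = π²EI/L_e² = π²×69800×57510/1500² = 17610 N.
P_allow = P_cr/n = 17610/4 = 4402 N.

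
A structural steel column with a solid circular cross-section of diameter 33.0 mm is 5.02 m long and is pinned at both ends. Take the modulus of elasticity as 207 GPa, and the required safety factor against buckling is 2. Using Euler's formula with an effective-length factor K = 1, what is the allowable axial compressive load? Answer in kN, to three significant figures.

I = πd⁴/64 = π×33.0⁴/64 = 58210 mm⁴.
Effective length L_e = KL = 1×5.02 m = 5020 mm.
Euler critical load P_cr = π²EI/L_e² = π²×207000×58210/5020² = 4719 N.
P_allow = P_cr/n = 4719/2 = 2360 N.

P_allow = 2.36 kN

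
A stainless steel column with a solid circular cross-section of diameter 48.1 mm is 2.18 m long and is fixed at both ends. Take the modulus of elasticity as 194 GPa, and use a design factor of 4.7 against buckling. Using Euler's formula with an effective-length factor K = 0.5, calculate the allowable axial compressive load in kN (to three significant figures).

I = πd⁴/64 = π×48.1⁴/64 = 262800 mm⁴.
Effective length L_e = KL = 0.5×2.18 m = 1090 mm.
Euler critical load P_cr = π²EI/L_e² = π²×194000×262800/1090² = 423400 N.
P_allow = P_cr/n = 423400/4.7 = 90100 N.

P_allow = 90.1 kN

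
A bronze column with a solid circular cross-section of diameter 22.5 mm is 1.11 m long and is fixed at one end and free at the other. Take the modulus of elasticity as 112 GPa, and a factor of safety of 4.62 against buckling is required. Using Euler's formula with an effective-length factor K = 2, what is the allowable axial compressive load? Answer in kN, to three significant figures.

I = πd⁴/64 = π×22.5⁴/64 = 12580 mm⁴.
Effective length L_e = KL = 2×1.11 m = 2220 mm.
Euler critical load P_cr = π²EI/L_e² = π²×112000×12580/2220² = 2822 N.
P_allow = P_cr/n = 2822/4.62 = 610.8 N.

P_allow = 0.611 kN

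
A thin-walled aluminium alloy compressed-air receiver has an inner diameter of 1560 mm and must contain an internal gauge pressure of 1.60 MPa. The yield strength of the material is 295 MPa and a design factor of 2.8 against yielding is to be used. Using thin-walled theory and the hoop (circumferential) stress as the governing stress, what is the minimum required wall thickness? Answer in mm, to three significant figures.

t = 11.8 mm

σ_allow = 295/2.8 = 105.4 MPa.
Hoop stress σ_h = pD/(2t), so t = pD/(2σ_allow) = 1.60×1560/(2×105.4) = 11.85 mm.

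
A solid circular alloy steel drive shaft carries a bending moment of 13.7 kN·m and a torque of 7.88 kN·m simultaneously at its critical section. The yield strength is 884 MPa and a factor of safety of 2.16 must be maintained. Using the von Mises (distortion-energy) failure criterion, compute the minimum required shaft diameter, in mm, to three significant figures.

d = 72.5 mm

σ_allow = σ_y/n = 884/2.16 = 409.3 MPa.
For a solid shaft σ_b = 32M/(πd³) and τ = 16T/(πd³), so the von Mises stress is σ' = (16/πd³)·√(4M²+3T²).
√(4M²+3T²) = √(4×(1.370×10^7)² + 3×(7.880×10^6)²) = 3.061×10^7 N·mm.
d³ = 16×3.061×10^7/(π×409.3) = 380900 mm³.
d = 72.49 mm.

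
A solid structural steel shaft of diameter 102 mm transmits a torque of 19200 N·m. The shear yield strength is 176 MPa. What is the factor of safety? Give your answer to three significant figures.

τ = 16T/(πd³) = 16×1.9200×10^7/(π×102³) = 92.14 MPa.
n = τ_limit/τ = 176/92.14 = 1.910.

n = 1.91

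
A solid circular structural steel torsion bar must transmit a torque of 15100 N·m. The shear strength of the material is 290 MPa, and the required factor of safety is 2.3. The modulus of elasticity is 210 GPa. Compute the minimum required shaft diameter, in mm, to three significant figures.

Allowable shear stress τ_allow = 290/2.3 = 126.1 MPa.
For a solid shaft τ = 16T/(πd³), so d³ = 16T/(π τ_allow) = 16×1.5100×10^7/(π×126.1) = 609900 mm³.
d = (609900)^(1/3) = 84.81 mm.

d = 84.8 mm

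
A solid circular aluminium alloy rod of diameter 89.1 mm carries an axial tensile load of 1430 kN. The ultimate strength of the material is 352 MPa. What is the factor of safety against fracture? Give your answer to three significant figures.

n = 1.53

A = πd²/4 = 6235 mm².
σ = F/A = 1430000/6235 = 229.3 MPa.
n = 352/229.3 = 1.535.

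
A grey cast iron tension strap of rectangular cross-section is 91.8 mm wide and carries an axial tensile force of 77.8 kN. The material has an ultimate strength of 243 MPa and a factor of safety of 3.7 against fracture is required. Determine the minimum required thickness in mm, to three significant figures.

σ_allow = 243/3.7 = 65.68 MPa.
Required area A = F/σ_allow = 77800/65.68 = 1185 mm².
t = A/w = 1185/91.8 = 12.90 mm.

t = 12.9 mm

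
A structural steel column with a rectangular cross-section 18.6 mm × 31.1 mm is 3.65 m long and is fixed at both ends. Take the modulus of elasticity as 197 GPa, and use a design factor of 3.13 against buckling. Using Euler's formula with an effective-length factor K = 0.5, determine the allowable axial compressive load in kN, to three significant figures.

Buckling occurs about the weak axis: I_min = h·b³/12 = 31.1×18.6³/12 = 16680 mm⁴ (b = 18.6 mm is the smaller dimension).
Effective length L_e = KL = 0.5×3.65 m = 1825 mm.
Euler critical load P_cr = π²EI/L_e² = π²×197000×16680/1825² = 9735 N.
P_allow = P_cr/n = 9735/3.13 = 3110 N.

P_allow = 3.11 kN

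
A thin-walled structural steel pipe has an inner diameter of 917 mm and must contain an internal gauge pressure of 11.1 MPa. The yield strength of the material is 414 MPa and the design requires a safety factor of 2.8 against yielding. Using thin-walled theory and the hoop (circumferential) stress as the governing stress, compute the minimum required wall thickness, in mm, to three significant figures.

t = 34.4 mm

σ_allow = 414/2.8 = 147.9 MPa.
Hoop stress σ_h = pD/(2t), so t = pD/(2σ_allow) = 11.1×917/(2×147.9) = 34.42 mm.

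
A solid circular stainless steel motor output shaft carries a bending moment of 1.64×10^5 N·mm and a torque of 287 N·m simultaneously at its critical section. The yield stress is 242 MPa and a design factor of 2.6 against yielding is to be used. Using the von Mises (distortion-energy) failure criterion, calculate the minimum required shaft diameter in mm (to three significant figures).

d = 31.9 mm

σ_allow = σ_y/n = 242/2.6 = 93.08 MPa.
For a solid shaft σ_b = 32M/(πd³) and τ = 16T/(πd³), so the von Mises stress is σ' = (16/πd³)·√(4M²+3T²).
√(4M²+3T²) = √(4×(164000)² + 3×(287000)²) = 595600 N·mm.
d³ = 16×595600/(π×93.08) = 32590 mm³.
d = 31.94 mm.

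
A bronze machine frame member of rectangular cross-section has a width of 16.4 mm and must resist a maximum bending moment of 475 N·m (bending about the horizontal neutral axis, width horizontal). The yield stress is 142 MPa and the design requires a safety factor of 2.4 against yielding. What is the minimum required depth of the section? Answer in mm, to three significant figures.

h = 54.2 mm

σ_allow = 142/2.4 = 59.17 MPa.
For a rectangular section σ = 6M/(bh²), so h² = 6M/(b σ_allow) = 6×475000/(16.4×59.17) = 2937 mm².
h = 54.20 mm.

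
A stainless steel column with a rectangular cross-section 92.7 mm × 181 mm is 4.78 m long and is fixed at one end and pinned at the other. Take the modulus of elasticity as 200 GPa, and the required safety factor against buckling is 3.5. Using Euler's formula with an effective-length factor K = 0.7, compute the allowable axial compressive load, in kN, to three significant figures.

P_allow = 605 kN

Buckling occurs about the weak axis: I_min = h·b³/12 = 181×92.7³/12 = 1.202×10^7 mm⁴ (b = 92.7 mm is the smaller dimension).
Effective length L_e = KL = 0.7×4.78 m = 3346 mm.
Euler critical load P_cr = π²EI/L_e² = π²×200000×1.202×10^7/3346² = 2.118×10^6 N.
P_allow = P_cr/n = 2.118×10^6/3.5 = 605300 N.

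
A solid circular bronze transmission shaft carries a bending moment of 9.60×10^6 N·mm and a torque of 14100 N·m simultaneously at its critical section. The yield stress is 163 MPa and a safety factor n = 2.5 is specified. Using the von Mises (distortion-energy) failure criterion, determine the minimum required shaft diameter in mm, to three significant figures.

d = 134 mm

σ_allow = σ_y/n = 163/2.5 = 65.20 MPa.
For a solid shaft σ_b = 32M/(πd³) and τ = 16T/(πd³), so the von Mises stress is σ' = (16/πd³)·√(4M²+3T²).
√(4M²+3T²) = √(4×(9.600×10^6)² + 3×(1.410×10^7)²) = 3.107×10^7 N·mm.
d³ = 16×3.107×10^7/(π×65.20) = 2.427×10^6 mm³.
d = 134.4 mm.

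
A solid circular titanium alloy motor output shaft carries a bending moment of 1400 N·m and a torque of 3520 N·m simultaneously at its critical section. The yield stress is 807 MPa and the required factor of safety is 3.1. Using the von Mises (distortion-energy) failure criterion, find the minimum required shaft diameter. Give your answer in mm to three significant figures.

σ_allow = σ_y/n = 807/3.1 = 260.3 MPa.
For a solid shaft σ_b = 32M/(πd³) and τ = 16T/(πd³), so the von Mises stress is σ' = (16/πd³)·√(4M²+3T²).
√(4M²+3T²) = √(4×(1.400×10^6)² + 3×(3.520×10^6)²) = 6.709×10^6 N·mm.
d³ = 16×6.709×10^6/(π×260.3) = 131300 mm³.
d = 50.82 mm.

d = 50.8 mm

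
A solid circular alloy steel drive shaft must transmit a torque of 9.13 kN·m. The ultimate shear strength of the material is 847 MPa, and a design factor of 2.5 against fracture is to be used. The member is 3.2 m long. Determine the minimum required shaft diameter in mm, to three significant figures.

Allowable shear stress τ_allow = 847/2.5 = 338.8 MPa.
For a solid shaft τ = 16T/(πd³), so d³ = 16T/(π τ_allow) = 16×9130000/(π×338.8) = 137200 mm³.
d = (137200)^(1/3) = 51.58 mm.

d = 51.6 mm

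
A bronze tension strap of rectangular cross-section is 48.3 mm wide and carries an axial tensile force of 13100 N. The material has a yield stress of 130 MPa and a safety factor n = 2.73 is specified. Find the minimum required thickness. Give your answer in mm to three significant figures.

σ_allow = 130/2.73 = 47.62 MPa.
Required area A = F/σ_allow = 13100/47.62 = 275.1 mm².
t = A/w = 275.1/48.3 = 5.696 mm.

t = 5.70 mm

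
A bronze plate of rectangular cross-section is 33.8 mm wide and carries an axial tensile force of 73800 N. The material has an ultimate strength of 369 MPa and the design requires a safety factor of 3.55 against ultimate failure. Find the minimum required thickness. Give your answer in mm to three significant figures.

σ_allow = 369/3.55 = 103.9 MPa.
Required area A = F/σ_allow = 73800/103.9 = 710.0 mm².
t = A/w = 710.0/33.8 = 21.01 mm.

t = 21.0 mm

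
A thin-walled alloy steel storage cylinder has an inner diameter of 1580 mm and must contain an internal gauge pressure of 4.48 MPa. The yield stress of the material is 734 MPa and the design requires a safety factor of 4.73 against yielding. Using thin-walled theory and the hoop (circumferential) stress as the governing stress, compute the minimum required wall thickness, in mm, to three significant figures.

σ_allow = 734/4.73 = 155.2 MPa.
Hoop stress σ_h = pD/(2t), so t = pD/(2σ_allow) = 4.48×1580/(2×155.2) = 22.81 mm.

t = 22.8 mm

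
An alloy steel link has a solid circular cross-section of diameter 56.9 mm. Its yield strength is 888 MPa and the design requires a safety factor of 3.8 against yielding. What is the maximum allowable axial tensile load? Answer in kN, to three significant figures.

σ_allow = 888/3.8 = 233.7 MPa.
A = πd²/4 = π×56.9²/4 = 2543 mm².
F_allow = σ_allow × A = 233.7×2543 = 594200 N.

F_allow = 594 kN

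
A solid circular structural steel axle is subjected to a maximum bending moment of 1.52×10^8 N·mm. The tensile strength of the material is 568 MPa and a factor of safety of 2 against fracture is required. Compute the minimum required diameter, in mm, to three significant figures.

d = 176 mm

σ_allow = 568/2 = 284.0 MPa.
For a solid circular section σ = 32M/(πd³), so d³ = 32M/(π σ_allow) = 32×1.5200×10^8/(π×284.0) = 5.452×10^6 mm³.
d = 176.0 mm.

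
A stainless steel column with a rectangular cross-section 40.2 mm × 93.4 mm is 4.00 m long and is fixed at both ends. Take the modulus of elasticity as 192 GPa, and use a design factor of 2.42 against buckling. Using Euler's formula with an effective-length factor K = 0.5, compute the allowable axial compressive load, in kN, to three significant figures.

P_allow = 99.0 kN

Buckling occurs about the weak axis: I_min = h·b³/12 = 93.4×40.2³/12 = 505600 mm⁴ (b = 40.2 mm is the smaller dimension).
Effective length L_e = KL = 0.5×4.00 m = 2000 mm.
Euler critical load P_cr = π²EI/L_e² = π²×192000×505600/2000² = 239500 N.
P_allow = P_cr/n = 239500/2.42 = 98990 N.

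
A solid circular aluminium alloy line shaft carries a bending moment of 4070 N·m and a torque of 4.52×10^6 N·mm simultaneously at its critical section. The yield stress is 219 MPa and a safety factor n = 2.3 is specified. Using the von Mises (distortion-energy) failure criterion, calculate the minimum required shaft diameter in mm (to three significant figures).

σ_allow = σ_y/n = 219/2.3 = 95.22 MPa.
For a solid shaft σ_b = 32M/(πd³) and τ = 16T/(πd³), so the von Mises stress is σ' = (16/πd³)·√(4M²+3T²).
√(4M²+3T²) = √(4×(4.070×10^6)² + 3×(4.520×10^6)²) = 1.129×10^7 N·mm.
d³ = 16×1.129×10^7/(π×95.22) = 604100 mm³.
d = 84.53 mm.

d = 84.5 mm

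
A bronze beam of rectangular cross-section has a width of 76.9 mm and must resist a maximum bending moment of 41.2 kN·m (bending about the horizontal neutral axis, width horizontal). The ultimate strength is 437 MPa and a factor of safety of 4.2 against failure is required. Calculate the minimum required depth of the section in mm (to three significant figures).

σ_allow = 437/4.2 = 104.0 MPa.
For a rectangular section σ = 6M/(bh²), so h² = 6M/(b σ_allow) = 6×4.1200×10^7/(76.9×104.0) = 30900 mm².
h = 175.8 mm.

h = 176 mm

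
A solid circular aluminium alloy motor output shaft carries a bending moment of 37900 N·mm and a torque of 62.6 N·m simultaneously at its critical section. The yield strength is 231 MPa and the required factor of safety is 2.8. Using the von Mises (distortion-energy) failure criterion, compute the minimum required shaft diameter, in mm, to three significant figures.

d = 20.1 mm

σ_allow = σ_y/n = 231/2.8 = 82.50 MPa.
For a solid shaft σ_b = 32M/(πd³) and τ = 16T/(πd³), so the von Mises stress is σ' = (16/πd³)·√(4M²+3T²).
√(4M²+3T²) = √(4×(37900)² + 3×(62600)²) = 132300 N·mm.
d³ = 16×132300/(π×82.50) = 8167 mm³.
d = 20.14 mm.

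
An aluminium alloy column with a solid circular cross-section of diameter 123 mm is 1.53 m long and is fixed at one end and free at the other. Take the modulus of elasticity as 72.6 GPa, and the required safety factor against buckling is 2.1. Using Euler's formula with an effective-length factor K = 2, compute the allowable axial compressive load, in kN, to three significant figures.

P_allow = 409 kN

I = πd⁴/64 = π×123⁴/64 = 1.124×10^7 mm⁴.
Effective length L_e = KL = 2×1.53 m = 3060 mm.
Euler critical load P_cr = π²EI/L_e² = π²×72600×1.124×10^7/3060² = 859800 N.
P_allow = P_cr/n = 859800/2.1 = 409400 N.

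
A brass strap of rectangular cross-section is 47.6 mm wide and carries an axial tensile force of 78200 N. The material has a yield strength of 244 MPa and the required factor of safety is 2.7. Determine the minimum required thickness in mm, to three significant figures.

σ_allow = 244/2.7 = 90.37 MPa.
Required area A = F/σ_allow = 78200/90.37 = 865.3 mm².
t = A/w = 865.3/47.6 = 18.18 mm.

t = 18.2 mm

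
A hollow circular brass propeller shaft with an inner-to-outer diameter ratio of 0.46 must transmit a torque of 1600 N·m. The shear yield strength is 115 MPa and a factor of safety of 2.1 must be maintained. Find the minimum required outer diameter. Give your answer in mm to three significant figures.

τ_allow = 115/2.1 = 54.76 MPa.
For a hollow shaft τ = 16T/[πd_o³(1−k⁴)] with k = 0.46, so 1−k⁴ = 0.9552.
d_o³ = 16T/[π τ_allow (1−k⁴)] = 16×1600000/(π×54.76×0.9552) = 155800 mm³.
d_o = 53.81 mm.

d_o = 53.8 mm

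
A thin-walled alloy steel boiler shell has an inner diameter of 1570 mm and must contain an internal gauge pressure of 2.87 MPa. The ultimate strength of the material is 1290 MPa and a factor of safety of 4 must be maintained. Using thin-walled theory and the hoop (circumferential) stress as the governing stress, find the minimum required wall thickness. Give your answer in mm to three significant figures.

t = 6.99 mm

σ_allow = 1290/4 = 322.5 MPa.
Hoop stress σ_h = pD/(2t), so t = pD/(2σ_allow) = 2.87×1570/(2×322.5) = 6.986 mm.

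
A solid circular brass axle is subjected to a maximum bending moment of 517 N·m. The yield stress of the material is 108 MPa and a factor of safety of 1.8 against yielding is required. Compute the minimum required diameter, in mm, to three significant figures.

d = 44.4 mm

σ_allow = 108/1.8 = 60.00 MPa.
For a solid circular section σ = 32M/(πd³), so d³ = 32M/(π σ_allow) = 32×517000/(π×60.00) = 87770 mm³.
d = 44.44 mm.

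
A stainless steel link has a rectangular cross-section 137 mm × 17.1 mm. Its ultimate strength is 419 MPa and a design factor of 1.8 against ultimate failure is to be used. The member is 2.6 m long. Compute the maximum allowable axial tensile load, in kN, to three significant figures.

σ_allow = 419/1.8 = 232.8 MPa.
A = 137×17.1 = 2343 mm².
F_allow = σ_allow × A = 232.8×2343 = 545300 N.

F_allow = 545 kN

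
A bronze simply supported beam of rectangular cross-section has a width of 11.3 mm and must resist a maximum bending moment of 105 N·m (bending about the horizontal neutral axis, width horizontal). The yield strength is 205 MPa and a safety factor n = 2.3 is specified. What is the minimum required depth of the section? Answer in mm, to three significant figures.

σ_allow = 205/2.3 = 89.13 MPa.
For a rectangular section σ = 6M/(bh²), so h² = 6M/(b σ_allow) = 6×105000/(11.3×89.13) = 625.5 mm².
h = 25.01 mm.

h = 25.0 mm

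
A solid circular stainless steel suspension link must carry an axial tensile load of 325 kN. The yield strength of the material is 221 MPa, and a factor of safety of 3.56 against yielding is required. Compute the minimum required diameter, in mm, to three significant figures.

d = 81.6 mm

Allowable stress σ_allow = 221/3.56 = 62.08 MPa.
Required area A = F/σ_allow = 325000/62.08 = 5235 mm².
A = πd²/4 → d = √(4A/π) = 81.64 mm.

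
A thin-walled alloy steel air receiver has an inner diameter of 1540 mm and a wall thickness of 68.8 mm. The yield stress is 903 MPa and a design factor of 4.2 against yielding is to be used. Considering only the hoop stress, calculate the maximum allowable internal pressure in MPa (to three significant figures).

σ_allow = 903/4.2 = 215.0 MPa.
σ_h = pD/(2t) → p_allow = 2σ_allow t/D = 2×215.0×68.8/1540 = 19.21 MPa.

p_allow = 19.2 MPa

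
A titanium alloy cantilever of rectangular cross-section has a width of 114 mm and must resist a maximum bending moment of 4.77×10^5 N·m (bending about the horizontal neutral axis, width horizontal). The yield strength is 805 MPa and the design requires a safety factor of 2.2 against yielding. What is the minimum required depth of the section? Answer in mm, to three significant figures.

h = 262 mm

σ_allow = 805/2.2 = 365.9 MPa.
For a rectangular section σ = 6M/(bh²), so h² = 6M/(b σ_allow) = 6×4.7700×10^8/(114×365.9) = 68610 mm².
h = 261.9 mm.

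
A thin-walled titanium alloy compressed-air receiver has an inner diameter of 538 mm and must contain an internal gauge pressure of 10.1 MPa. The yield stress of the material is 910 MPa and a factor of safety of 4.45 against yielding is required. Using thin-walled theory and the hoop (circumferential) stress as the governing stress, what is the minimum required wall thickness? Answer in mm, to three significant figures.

σ_allow = 910/4.45 = 204.5 MPa.
Hoop stress σ_h = pD/(2t), so t = pD/(2σ_allow) = 10.1×538/(2×204.5) = 13.29 mm.

t = 13.3 mm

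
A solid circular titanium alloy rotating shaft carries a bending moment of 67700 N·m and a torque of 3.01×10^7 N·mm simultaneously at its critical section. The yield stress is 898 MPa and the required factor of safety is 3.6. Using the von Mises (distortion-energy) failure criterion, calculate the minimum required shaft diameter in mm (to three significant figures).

d = 144 mm

σ_allow = σ_y/n = 898/3.6 = 249.4 MPa.
For a solid shaft σ_b = 32M/(πd³) and τ = 16T/(πd³), so the von Mises stress is σ' = (16/πd³)·√(4M²+3T²).
√(4M²+3T²) = √(4×(6.770×10^7)² + 3×(3.010×10^7)²) = 1.451×10^8 N·mm.
d³ = 16×1.451×10^8/(π×249.4) = 2.962×10^6 mm³.
d = 143.6 mm.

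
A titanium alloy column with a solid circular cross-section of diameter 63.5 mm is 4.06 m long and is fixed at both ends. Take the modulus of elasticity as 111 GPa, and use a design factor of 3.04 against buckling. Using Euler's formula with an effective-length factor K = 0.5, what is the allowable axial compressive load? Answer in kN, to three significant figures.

I = πd⁴/64 = π×63.5⁴/64 = 798100 mm⁴.
Effective length L_e = KL = 0.5×4.06 m = 2030 mm.
Euler critical load P_cr = π²EI/L_e² = π²×111000×798100/2030² = 212200 N.
P_allow = P_cr/n = 212200/3.04 = 69790 N.

P_allow = 69.8 kN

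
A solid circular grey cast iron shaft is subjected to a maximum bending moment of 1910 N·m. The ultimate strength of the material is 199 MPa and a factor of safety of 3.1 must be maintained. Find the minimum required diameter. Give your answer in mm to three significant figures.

σ_allow = 199/3.1 = 64.19 MPa.
For a solid circular section σ = 32M/(πd³), so d³ = 32M/(π σ_allow) = 32×1910000/(π×64.19) = 303100 mm³.
d = 67.17 mm.

d = 67.2 mm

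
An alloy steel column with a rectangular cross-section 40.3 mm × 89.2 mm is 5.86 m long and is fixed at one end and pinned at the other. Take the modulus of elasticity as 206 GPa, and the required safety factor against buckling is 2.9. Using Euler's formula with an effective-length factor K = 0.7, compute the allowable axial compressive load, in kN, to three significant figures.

Buckling occurs about the weak axis: I_min = h·b³/12 = 89.2×40.3³/12 = 486500 mm⁴ (b = 40.3 mm is the smaller dimension).
Effective length L_e = KL = 0.7×5.86 m = 4102 mm.
Euler critical load P_cr = π²EI/L_e² = π²×206000×486500/4102² = 58790 N.
P_allow = P_cr/n = 58790/2.9 = 20270 N.

P_allow = 20.3 kN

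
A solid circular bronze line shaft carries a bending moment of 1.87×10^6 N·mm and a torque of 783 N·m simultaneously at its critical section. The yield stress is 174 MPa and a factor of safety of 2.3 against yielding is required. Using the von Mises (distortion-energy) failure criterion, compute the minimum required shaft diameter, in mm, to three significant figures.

d = 64.5 mm

σ_allow = σ_y/n = 174/2.3 = 75.65 MPa.
For a solid shaft σ_b = 32M/(πd³) and τ = 16T/(πd³), so the von Mises stress is σ' = (16/πd³)·√(4M²+3T²).
√(4M²+3T²) = √(4×(1.870×10^6)² + 3×(783000)²) = 3.978×10^6 N·mm.
d³ = 16×3.978×10^6/(π×75.65) = 267800 mm³.
d = 64.46 mm.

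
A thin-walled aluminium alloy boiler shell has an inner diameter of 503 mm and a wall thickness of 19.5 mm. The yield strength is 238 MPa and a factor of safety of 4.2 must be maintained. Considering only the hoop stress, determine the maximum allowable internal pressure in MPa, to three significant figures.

p_allow = 4.39 MPa

σ_allow = 238/4.2 = 56.67 MPa.
σ_h = pD/(2t) → p_allow = 2σ_allow t/D = 2×56.67×19.5/503 = 4.394 MPa.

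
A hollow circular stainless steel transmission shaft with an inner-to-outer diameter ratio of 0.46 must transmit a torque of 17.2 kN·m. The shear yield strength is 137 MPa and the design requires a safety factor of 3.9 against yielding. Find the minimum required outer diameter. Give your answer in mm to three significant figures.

τ_allow = 137/3.9 = 35.13 MPa.
For a hollow shaft τ = 16T/[πd_o³(1−k⁴)] with k = 0.46, so 1−k⁴ = 0.9552.
d_o³ = 16T/[π τ_allow (1−k⁴)] = 16×1.7200×10^7/(π×35.13×0.9552) = 2.611×10^6 mm³.
d_o = 137.7 mm.

d_o = 138 mm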